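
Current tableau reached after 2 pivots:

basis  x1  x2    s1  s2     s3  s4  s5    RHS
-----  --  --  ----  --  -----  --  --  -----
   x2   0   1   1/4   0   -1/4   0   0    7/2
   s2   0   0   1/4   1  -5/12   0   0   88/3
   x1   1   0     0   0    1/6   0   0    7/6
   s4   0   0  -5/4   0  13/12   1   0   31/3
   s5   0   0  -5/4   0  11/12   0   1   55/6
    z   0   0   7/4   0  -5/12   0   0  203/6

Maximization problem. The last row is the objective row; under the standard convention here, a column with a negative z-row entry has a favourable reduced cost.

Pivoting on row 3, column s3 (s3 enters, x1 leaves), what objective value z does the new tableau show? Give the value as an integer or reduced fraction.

Minimum ratio for s3: (7/6)/(1/6) = 7.
z changes by −(z-row coeff of s3)·ratio = −(-5/12)·7 = 35/12.
New z = 203/6 + (35/12) = 147/4.

147/4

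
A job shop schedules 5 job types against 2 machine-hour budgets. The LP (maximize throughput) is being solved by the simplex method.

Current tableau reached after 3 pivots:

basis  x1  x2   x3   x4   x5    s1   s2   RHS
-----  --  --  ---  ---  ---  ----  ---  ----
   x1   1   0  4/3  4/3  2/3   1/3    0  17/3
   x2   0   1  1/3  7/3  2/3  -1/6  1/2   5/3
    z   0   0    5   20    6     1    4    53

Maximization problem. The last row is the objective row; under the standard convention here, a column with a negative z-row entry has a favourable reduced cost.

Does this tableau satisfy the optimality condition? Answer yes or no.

No objective-row coefficient is strictly negative, so no entering variable exists; the tableau is optimal.

yes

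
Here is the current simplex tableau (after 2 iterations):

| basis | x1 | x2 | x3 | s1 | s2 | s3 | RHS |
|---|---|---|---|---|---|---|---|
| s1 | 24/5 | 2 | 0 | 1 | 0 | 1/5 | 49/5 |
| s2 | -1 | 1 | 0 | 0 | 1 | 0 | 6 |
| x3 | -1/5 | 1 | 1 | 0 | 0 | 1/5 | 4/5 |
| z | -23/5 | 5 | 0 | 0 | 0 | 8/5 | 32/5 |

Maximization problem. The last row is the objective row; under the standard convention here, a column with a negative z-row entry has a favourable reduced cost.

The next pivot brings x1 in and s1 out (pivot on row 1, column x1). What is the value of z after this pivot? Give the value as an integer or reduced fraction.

379/24

Minimum ratio for x1: (49/5)/(24/5) = 49/24.
z changes by −(z-row coeff of x1)·ratio = −(-23/5)·(49/24) = 1127/120.
New z = 32/5 + (1127/120) = 379/24.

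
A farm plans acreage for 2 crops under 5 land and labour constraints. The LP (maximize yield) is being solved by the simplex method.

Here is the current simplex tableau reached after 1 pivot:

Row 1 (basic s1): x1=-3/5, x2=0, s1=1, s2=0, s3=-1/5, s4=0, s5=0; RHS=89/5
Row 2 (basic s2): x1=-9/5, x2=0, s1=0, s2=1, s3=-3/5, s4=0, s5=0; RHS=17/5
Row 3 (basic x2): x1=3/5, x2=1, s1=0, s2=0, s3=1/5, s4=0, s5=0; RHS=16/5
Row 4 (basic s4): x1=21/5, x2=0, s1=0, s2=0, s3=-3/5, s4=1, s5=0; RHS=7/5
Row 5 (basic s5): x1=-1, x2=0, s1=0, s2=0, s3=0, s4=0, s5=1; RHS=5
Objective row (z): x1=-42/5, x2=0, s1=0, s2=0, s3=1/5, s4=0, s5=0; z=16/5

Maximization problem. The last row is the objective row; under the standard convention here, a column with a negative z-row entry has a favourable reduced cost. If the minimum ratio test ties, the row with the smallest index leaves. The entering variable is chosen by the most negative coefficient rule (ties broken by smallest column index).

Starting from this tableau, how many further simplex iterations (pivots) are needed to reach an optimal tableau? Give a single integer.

2

pivot: x1 in, s4 out → z = 6
pivot: s3 in, x2 out → z = 33/2
No improving column remains; optimal.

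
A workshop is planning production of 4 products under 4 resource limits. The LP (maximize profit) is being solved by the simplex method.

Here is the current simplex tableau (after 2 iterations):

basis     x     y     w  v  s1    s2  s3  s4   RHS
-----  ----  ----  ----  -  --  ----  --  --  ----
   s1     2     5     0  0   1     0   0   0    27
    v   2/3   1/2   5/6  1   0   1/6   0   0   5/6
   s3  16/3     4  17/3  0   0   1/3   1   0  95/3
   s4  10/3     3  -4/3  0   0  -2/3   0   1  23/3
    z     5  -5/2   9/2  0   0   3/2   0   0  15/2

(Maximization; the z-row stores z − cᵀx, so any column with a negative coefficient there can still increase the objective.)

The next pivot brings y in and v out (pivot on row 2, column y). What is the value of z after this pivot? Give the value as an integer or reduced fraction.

Minimum ratio for y: (5/6)/(1/2) = 5/3.
z changes by −(z-row coeff of y)·ratio = −(-5/2)·(5/3) = 25/6.
New z = 15/2 + (25/6) = 35/3.

35/3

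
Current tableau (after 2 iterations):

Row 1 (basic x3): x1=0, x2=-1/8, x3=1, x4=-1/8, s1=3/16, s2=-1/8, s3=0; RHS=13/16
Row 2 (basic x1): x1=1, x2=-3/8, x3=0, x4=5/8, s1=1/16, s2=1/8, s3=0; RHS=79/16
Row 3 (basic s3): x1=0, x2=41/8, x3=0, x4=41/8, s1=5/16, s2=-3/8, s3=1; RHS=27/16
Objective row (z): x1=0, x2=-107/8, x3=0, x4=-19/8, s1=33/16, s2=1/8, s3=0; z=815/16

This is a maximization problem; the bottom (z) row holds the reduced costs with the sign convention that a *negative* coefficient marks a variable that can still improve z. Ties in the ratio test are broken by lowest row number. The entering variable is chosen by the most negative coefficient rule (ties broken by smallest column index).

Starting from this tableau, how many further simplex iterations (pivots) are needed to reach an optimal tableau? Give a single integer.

2

pivot: x2 in, s3 out → z = 2269/41
pivot: s2 in, x1 out → z = 797/8
No improving column remains; optimal.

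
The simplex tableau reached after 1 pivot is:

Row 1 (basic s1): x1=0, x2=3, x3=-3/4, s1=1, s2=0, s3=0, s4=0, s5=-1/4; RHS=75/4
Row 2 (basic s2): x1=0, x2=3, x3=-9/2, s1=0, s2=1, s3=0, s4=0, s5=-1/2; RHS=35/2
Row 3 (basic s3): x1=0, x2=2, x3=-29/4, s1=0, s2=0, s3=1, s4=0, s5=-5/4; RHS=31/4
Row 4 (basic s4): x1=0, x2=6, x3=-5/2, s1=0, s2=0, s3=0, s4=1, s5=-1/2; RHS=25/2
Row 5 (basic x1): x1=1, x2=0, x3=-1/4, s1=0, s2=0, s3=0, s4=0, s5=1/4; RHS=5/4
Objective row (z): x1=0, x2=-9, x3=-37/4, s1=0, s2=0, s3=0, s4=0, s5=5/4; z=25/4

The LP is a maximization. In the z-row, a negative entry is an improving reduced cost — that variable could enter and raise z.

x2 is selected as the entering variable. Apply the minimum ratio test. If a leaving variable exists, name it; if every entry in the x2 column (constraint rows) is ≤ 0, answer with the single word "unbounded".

Ratios: row 1 (s1): (75/4)/3 = 25/4; row 2 (s2): (35/2)/3 = 35/6; row 3 (s3): (31/4)/2 = 31/8; row 4 (s4): (25/2)/6 = 25/12; row 5 (x1): entry 0 ≤ 0, skip.
Minimum ratio is in the s4 row, so s4 leaves.

s4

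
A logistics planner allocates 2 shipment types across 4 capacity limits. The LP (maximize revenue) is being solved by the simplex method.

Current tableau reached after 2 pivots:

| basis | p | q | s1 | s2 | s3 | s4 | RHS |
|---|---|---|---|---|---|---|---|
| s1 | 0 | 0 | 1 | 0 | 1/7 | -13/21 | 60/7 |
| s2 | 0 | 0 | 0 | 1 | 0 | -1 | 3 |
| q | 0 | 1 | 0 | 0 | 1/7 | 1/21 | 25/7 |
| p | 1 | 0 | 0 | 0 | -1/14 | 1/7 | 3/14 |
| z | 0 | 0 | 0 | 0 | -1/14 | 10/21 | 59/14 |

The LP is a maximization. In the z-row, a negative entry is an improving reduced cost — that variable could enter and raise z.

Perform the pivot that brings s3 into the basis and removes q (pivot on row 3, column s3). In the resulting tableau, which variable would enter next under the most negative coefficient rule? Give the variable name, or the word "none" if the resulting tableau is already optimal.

Pivot element 1/7. New z-row = old z-row − (-1/14)·(row 3/(1/7)).
Updated z-row coefficients: p: 0, q: 1/2, s1: 0, s2: 0, s3: 0, s4: 1/2.
No coefficient is strictly negative; the tableau after this pivot is optimal.

none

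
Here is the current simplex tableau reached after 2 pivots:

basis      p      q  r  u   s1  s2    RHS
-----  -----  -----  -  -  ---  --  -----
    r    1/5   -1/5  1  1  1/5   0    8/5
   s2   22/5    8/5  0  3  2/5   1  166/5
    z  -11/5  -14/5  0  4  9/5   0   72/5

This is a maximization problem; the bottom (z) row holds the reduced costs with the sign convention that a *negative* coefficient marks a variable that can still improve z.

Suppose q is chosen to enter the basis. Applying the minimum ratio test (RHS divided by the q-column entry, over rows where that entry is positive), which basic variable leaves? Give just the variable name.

s2

Ratios: row 1 (r): entry -1/5 ≤ 0, skip; row 2 (s2): (166/5)/(8/5) = 83/4.
Minimum ratio 83/4 is in the s2 row, so s2 leaves.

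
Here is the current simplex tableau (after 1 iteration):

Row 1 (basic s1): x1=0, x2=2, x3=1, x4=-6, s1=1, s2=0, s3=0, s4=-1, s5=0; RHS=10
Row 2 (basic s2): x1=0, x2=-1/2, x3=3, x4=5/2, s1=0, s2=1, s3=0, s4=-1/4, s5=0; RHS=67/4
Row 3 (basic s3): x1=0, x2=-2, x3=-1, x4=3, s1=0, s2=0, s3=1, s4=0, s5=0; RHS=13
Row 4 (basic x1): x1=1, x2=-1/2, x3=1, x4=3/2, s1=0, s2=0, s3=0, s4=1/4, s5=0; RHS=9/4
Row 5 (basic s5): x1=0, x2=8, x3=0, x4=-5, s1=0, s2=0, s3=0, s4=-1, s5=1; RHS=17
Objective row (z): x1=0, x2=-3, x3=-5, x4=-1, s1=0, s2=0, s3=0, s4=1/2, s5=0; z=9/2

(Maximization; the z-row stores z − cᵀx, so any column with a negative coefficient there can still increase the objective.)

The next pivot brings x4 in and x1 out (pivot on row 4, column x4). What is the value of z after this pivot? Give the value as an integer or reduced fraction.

Minimum ratio for x4: (9/4)/(3/2) = 3/2.
z changes by −(z-row coeff of x4)·ratio = −(-1)·(3/2) = 3/2.
New z = 9/2 + (3/2) = 6.

6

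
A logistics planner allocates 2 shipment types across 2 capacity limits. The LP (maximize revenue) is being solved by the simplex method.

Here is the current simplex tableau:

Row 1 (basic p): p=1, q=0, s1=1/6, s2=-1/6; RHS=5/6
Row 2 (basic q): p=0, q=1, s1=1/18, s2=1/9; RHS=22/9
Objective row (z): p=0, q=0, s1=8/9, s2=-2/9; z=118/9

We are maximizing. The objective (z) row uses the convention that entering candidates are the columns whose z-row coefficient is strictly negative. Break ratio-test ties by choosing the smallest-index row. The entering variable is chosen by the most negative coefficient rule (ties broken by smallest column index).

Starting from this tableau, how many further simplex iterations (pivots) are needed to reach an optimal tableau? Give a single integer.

pivot: s2 in, q out → z = 18
No improving column remains; optimal.

1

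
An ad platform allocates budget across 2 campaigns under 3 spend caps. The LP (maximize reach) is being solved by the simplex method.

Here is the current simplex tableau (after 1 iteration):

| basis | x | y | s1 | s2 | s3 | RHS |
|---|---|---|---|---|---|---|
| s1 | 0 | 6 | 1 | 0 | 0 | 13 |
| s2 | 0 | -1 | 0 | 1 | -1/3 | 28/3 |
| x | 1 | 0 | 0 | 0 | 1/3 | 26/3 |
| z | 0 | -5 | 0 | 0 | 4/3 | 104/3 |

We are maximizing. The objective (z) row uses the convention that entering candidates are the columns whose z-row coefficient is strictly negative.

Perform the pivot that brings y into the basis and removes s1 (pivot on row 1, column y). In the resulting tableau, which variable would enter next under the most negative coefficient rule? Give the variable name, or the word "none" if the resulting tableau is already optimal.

Pivot element 6. New z-row = old z-row − (-5)·(row 1/6).
Updated z-row coefficients: x: 0, y: 0, s1: 5/6, s2: 0, s3: 4/3.
No coefficient is strictly negative; the tableau after this pivot is optimal.

none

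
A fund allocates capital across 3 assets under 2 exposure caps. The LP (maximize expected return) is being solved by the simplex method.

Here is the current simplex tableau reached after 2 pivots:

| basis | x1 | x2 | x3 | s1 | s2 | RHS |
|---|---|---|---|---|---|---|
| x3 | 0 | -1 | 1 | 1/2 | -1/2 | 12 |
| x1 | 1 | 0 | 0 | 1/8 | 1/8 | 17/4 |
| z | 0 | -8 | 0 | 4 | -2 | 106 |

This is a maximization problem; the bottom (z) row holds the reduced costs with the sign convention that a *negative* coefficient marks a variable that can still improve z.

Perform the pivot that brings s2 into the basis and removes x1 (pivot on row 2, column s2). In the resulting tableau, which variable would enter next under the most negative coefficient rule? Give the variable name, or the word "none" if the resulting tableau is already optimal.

x2

Pivot element 1/8. New z-row = old z-row − (-2)·(row 2/(1/8)).
Updated z-row coefficients: x1: 16, x2: -8, x3: 0, s1: 6, s2: 0.
The most negative is -8 in column x2, so x2 would enter next.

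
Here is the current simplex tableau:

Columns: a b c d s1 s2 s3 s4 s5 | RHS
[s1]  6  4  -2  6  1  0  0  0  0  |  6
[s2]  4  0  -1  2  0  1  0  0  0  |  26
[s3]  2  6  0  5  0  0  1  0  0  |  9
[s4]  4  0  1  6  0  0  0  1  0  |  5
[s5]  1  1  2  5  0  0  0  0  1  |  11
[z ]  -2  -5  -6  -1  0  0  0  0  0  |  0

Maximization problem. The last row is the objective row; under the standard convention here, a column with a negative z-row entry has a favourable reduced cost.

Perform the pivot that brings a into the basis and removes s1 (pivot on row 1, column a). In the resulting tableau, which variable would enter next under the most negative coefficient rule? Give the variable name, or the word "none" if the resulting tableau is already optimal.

Pivot element 6. New z-row = old z-row − (-2)·(row 1/6).
Updated z-row coefficients: a: 0, b: -11/3, c: -20/3, d: 1, s1: 1/3, s2: 0, s3: 0, s4: 0, s5: 0.
The most negative is -20/3 in column c, so c would enter next.

c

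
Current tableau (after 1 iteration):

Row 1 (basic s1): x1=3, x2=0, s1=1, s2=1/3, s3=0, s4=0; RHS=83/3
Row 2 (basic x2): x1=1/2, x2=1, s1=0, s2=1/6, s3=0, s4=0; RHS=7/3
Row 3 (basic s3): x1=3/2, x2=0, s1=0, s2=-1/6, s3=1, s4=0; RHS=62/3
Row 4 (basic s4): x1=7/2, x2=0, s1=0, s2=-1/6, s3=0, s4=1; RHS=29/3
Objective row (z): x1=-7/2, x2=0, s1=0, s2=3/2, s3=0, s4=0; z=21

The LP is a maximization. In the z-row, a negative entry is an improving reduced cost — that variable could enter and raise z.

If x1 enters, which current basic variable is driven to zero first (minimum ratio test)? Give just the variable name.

Ratios: row 1 (s1): (83/3)/3 = 83/9; row 2 (x2): (7/3)/(1/2) = 14/3; row 3 (s3): (62/3)/(3/2) = 124/9; row 4 (s4): (29/3)/(7/2) = 58/21.
Minimum ratio 58/21 is in the s4 row, so s4 leaves.

s4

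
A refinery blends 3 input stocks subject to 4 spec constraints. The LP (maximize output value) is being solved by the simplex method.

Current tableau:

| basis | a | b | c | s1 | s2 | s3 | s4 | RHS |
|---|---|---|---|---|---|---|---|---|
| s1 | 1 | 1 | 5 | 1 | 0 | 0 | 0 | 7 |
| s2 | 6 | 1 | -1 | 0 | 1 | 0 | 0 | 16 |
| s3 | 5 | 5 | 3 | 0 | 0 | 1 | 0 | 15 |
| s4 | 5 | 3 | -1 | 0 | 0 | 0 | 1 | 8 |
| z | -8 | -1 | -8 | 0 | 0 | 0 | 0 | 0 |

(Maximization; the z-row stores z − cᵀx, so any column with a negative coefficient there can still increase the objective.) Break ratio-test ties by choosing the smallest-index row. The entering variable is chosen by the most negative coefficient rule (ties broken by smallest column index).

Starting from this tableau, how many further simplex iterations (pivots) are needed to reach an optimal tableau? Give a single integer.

2

pivot: a in, s4 out → z = 64/5
pivot: c in, s1 out → z = 296/13
No improving column remains; optimal.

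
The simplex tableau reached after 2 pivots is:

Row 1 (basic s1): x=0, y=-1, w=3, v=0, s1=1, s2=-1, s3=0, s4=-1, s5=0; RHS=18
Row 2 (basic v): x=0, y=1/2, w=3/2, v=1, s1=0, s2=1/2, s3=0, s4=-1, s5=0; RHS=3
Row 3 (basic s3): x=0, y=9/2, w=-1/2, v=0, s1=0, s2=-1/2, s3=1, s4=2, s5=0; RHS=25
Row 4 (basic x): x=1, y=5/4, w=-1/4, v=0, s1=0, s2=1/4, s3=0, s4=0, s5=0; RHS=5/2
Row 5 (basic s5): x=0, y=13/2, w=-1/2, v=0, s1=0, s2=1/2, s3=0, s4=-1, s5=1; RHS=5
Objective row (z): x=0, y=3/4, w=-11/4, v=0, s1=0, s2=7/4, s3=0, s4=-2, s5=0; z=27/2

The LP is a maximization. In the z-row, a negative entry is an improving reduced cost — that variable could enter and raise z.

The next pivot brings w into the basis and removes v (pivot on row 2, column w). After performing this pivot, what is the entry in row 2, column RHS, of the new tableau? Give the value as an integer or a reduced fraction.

Pivot element is row 2, column w: 3/2.
Normalize row 2: new (row 2, RHS) = 3/(3/2) = 2.
Row 2 is the pivot row, so the entry is 2.

2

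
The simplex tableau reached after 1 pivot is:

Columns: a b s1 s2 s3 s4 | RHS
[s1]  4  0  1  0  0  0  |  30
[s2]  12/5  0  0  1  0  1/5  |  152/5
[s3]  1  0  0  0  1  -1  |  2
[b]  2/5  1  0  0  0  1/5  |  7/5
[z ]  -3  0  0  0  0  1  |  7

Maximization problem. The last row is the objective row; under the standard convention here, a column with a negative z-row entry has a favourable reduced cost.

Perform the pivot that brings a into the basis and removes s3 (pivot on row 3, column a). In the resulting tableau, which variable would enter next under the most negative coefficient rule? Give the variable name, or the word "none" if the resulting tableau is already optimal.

s4

Pivot element 1. New z-row = old z-row − (-3)·(row 3/1).
Updated z-row coefficients: a: 0, b: 0, s1: 0, s2: 0, s3: 3, s4: -2.
The most negative is -2 in column s4, so s4 would enter next.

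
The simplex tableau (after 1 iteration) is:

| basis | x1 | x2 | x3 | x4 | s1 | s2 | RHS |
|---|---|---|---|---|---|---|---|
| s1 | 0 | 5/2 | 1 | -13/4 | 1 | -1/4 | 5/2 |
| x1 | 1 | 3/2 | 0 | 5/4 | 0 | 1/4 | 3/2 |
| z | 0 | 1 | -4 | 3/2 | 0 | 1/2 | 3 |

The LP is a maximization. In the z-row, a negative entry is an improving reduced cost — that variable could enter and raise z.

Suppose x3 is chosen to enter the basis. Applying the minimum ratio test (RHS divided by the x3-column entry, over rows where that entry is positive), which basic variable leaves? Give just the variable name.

Ratios: row 1 (s1): (5/2)/1 = 5/2; row 2 (x1): entry 0 ≤ 0, skip.
Minimum ratio 5/2 is in the s1 row, so s1 leaves.

s1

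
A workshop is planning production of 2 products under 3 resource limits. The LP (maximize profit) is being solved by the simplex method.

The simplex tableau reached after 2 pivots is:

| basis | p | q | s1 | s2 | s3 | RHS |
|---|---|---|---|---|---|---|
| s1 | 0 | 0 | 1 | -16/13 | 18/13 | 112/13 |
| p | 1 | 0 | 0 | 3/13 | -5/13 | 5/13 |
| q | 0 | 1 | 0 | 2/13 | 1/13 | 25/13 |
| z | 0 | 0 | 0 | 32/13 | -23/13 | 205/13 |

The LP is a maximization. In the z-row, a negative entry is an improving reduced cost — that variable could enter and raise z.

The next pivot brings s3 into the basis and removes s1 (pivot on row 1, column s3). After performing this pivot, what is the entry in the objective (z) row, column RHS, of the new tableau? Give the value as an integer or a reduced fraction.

Pivot element is row 1, column s3: 18/13.
Normalize row 1: new (row 1, RHS) = (112/13)/(18/13) = 56/9.
z-row ← z-row − (-23/13)·(new row 1): 205/13 − (-23/13)·(56/9) = 241/9.

241/9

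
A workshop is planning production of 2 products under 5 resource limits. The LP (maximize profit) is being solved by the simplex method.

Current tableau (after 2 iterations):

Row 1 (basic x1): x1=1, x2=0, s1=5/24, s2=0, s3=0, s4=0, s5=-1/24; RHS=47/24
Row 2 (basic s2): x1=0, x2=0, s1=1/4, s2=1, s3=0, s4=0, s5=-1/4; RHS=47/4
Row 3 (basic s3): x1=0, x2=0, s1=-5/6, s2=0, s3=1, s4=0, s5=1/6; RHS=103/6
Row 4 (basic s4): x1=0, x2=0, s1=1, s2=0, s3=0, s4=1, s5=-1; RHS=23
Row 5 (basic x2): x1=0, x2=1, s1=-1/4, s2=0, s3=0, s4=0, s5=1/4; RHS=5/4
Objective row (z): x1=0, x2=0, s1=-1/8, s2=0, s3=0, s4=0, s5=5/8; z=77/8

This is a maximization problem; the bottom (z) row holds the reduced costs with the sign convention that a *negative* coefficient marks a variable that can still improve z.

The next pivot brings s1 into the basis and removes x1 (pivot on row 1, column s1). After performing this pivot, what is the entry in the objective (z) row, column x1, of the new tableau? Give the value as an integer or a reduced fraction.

3/5

Pivot element is row 1, column s1: 5/24.
Normalize row 1: new (row 1, x1) = 1/(5/24) = 24/5.
z-row ← z-row − (-1/8)·(new row 1): 0 − (-1/8)·(24/5) = 3/5.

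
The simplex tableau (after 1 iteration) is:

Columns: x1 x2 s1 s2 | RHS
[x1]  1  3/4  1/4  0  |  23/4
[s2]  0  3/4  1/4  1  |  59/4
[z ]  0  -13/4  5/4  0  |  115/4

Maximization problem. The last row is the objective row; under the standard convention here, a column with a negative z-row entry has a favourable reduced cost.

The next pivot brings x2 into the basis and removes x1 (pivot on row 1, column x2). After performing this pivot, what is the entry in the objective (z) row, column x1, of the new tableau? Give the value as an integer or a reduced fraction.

Pivot element is row 1, column x2: 3/4.
Normalize row 1: new (row 1, x1) = 1/(3/4) = 4/3.
z-row ← z-row − (-13/4)·(new row 1): 0 − (-13/4)·(4/3) = 13/3.

13/3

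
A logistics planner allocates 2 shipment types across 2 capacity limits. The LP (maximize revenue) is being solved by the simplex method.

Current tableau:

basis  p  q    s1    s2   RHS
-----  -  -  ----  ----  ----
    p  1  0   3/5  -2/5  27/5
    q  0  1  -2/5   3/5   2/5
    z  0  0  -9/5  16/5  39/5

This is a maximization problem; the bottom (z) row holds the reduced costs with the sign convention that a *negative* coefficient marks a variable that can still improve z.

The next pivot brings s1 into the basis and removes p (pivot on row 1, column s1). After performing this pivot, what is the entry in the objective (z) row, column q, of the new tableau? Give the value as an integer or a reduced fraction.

Pivot element is row 1, column s1: 3/5.
Normalize row 1: new (row 1, q) = 0/(3/5) = 0.
z-row ← z-row − (-9/5)·(new row 1): 0 − (-9/5)·0 = 0.

0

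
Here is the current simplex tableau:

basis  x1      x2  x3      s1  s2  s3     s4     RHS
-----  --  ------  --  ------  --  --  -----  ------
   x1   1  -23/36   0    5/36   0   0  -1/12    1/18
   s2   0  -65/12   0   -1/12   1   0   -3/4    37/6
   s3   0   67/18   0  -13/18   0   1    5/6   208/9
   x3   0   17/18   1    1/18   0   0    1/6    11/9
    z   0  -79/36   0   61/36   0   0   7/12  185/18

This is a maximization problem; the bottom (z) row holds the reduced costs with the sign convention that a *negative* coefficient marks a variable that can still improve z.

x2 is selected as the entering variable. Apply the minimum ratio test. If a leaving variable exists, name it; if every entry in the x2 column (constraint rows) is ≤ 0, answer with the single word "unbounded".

x3

Ratios: row 1 (x1): entry -23/36 ≤ 0, skip; row 2 (s2): entry -65/12 ≤ 0, skip; row 3 (s3): (208/9)/(67/18) = 416/67; row 4 (x3): (11/9)/(17/18) = 22/17.
Minimum ratio is in the x3 row, so x3 leaves.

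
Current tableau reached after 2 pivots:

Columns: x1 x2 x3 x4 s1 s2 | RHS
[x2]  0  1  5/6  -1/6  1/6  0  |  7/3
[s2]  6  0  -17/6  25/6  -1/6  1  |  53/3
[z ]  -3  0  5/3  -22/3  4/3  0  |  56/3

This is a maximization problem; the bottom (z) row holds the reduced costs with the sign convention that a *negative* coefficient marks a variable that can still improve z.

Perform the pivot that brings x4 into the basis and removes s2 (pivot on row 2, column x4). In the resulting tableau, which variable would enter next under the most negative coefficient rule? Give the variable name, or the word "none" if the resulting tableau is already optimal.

Pivot element 25/6. New z-row = old z-row − (-22/3)·(row 2/(25/6)).
Updated z-row coefficients: x1: 189/25, x2: 0, x3: -83/25, x4: 0, s1: 26/25, s2: 44/25.
The most negative is -83/25 in column x3, so x3 would enter next.

x3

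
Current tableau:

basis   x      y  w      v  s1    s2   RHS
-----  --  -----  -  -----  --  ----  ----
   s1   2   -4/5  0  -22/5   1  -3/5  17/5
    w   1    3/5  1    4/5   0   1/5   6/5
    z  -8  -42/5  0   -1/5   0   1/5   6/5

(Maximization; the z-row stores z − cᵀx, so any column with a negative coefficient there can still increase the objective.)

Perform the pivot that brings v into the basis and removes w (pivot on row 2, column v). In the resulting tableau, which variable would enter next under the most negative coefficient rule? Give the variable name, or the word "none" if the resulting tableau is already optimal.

Pivot element 4/5. New z-row = old z-row − (-1/5)·(row 2/(4/5)).
Updated z-row coefficients: x: -31/4, y: -33/4, w: 1/4, v: 0, s1: 0, s2: 1/4.
The most negative is -33/4 in column y, so y would enter next.

y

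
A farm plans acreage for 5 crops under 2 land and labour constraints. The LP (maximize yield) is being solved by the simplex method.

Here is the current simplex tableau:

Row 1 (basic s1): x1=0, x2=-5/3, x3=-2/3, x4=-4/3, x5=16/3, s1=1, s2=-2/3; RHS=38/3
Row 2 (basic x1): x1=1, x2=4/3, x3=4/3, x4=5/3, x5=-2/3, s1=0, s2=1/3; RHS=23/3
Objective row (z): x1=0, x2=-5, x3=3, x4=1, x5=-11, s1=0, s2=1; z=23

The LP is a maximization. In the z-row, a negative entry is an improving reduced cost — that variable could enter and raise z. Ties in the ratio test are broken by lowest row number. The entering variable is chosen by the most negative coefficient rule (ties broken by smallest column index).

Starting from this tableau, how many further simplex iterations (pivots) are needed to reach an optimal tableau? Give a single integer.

2

pivot: x5 in, s1 out → z = 393/8
pivot: x2 in, x1 out → z = 237/2
No improving column remains; optimal.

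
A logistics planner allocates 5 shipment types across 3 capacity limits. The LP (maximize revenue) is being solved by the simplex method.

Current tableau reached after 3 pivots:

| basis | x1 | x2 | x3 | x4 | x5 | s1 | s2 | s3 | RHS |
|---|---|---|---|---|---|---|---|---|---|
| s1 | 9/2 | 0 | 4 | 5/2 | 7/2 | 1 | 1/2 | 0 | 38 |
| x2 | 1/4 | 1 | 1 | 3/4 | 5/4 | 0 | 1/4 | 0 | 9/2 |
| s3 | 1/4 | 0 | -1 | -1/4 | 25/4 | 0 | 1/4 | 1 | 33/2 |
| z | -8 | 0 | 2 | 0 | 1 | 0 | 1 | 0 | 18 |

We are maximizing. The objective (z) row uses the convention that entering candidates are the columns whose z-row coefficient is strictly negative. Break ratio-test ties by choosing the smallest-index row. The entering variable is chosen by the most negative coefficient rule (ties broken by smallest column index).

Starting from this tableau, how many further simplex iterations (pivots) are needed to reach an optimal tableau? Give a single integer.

1

pivot: x1 in, s1 out → z = 770/9
No improving column remains; optimal.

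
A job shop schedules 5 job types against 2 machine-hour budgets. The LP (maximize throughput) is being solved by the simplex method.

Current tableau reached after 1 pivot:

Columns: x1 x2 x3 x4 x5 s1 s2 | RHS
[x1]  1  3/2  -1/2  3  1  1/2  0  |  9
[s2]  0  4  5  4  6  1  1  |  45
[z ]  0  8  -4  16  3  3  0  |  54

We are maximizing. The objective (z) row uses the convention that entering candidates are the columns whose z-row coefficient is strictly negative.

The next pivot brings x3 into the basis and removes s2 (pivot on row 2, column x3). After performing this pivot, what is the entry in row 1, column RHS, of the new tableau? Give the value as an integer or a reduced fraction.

Pivot element is row 2, column x3: 5.
Normalize row 2: new (row 2, RHS) = 45/5 = 9.
row 1 ← row 1 − (-1/2)·(new row 2): 9 − (-1/2)·9 = 27/2.

27/2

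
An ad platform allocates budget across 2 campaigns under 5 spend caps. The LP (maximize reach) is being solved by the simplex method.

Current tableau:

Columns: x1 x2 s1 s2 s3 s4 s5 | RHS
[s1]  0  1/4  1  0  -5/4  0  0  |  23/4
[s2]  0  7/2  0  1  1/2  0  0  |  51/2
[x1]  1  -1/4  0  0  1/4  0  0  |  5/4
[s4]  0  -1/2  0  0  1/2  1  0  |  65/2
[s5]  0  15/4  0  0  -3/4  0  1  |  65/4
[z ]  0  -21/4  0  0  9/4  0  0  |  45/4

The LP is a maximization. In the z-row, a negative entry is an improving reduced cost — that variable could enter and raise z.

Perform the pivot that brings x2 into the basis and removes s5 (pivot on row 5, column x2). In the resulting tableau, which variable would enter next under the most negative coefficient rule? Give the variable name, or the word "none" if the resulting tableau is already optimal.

Pivot element 15/4. New z-row = old z-row − (-21/4)·(row 5/(15/4)).
Updated z-row coefficients: x1: 0, x2: 0, s1: 0, s2: 0, s3: 6/5, s4: 0, s5: 7/5.
No coefficient is strictly negative; the tableau after this pivot is optimal.

none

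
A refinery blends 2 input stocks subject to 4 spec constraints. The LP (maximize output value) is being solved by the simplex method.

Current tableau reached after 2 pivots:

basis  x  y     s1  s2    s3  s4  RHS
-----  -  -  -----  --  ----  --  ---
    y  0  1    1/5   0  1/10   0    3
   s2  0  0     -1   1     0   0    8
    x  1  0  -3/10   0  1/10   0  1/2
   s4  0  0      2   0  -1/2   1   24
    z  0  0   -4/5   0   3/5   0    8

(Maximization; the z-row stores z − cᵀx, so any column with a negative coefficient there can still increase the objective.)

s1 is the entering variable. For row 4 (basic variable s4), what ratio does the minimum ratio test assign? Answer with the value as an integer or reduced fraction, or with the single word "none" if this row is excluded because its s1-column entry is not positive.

12

Ratio = RHS / (s1 entry) = 24 / 2 = 12.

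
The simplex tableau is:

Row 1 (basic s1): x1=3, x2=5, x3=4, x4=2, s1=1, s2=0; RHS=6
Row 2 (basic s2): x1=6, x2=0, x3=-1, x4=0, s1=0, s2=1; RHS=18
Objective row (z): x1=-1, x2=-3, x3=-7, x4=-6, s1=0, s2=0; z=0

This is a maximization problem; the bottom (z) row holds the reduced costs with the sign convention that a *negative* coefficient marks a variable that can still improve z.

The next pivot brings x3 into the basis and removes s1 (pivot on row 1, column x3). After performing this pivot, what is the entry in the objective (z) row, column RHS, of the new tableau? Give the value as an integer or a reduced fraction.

21/2

Pivot element is row 1, column x3: 4.
Normalize row 1: new (row 1, RHS) = 6/4 = 3/2.
z-row ← z-row − (-7)·(new row 1): 0 − (-7)·(3/2) = 21/2.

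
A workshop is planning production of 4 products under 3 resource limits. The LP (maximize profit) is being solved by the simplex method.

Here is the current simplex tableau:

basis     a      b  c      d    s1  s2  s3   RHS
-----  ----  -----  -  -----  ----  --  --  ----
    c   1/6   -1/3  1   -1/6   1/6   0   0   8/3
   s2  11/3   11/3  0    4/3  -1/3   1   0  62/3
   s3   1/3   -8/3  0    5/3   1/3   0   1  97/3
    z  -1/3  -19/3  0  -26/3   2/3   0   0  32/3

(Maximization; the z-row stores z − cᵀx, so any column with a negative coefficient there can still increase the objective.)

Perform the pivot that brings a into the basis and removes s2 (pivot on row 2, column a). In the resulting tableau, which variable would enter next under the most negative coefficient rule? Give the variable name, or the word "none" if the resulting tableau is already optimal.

Pivot element 11/3. New z-row = old z-row − (-1/3)·(row 2/(11/3)).
Updated z-row coefficients: a: 0, b: -6, c: 0, d: -94/11, s1: 7/11, s2: 1/11, s3: 0.
The most negative is -94/11 in column d, so d would enter next.

d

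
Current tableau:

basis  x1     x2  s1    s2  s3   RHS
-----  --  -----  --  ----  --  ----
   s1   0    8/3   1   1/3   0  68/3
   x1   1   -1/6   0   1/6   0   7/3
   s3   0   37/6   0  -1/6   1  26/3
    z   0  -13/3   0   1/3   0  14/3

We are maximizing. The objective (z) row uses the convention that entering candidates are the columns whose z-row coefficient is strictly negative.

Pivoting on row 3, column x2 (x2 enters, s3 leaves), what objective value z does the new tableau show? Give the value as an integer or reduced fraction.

398/37

Minimum ratio for x2: (26/3)/(37/6) = 52/37.
z changes by −(z-row coeff of x2)·ratio = −(-13/3)·(52/37) = 676/111.
New z = 14/3 + (676/111) = 398/37.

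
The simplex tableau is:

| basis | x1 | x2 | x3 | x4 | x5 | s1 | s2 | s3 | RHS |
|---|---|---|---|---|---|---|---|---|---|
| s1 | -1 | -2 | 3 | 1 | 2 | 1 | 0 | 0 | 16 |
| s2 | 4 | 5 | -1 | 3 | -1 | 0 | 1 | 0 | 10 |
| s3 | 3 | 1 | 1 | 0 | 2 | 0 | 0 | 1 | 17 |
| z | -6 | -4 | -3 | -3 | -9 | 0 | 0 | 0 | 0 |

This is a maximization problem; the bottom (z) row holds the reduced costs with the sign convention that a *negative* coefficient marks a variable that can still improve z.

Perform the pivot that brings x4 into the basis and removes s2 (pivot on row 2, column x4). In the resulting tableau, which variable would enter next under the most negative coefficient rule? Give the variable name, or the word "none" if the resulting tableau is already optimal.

x5

Pivot element 3. New z-row = old z-row − (-3)·(row 2/3).
Updated z-row coefficients: x1: -2, x2: 1, x3: -4, x4: 0, x5: -10, s1: 0, s2: 1, s3: 0.
The most negative is -10 in column x5, so x5 would enter next.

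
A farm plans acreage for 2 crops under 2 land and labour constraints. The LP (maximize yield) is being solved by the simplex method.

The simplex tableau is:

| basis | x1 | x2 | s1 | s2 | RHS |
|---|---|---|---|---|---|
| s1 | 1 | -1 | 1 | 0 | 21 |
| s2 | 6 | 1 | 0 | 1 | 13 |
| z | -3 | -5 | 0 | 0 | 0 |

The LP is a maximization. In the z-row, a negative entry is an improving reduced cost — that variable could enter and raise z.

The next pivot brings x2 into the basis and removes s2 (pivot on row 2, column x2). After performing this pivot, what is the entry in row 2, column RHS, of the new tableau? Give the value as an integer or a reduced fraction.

13

Pivot element is row 2, column x2: 1.
Normalize row 2: new (row 2, RHS) = 13/1 = 13.
Row 2 is the pivot row, so the entry is 13.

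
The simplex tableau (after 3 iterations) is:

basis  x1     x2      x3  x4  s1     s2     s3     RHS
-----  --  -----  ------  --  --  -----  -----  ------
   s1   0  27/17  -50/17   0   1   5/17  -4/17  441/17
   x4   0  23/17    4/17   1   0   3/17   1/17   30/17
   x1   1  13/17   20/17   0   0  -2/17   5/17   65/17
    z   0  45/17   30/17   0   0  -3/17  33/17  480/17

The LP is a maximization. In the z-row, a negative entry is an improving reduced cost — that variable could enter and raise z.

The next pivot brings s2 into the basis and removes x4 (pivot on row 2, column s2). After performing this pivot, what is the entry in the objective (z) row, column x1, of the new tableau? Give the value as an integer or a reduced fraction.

Pivot element is row 2, column s2: 3/17.
Normalize row 2: new (row 2, x1) = 0/(3/17) = 0.
z-row ← z-row − (-3/17)·(new row 2): 0 − (-3/17)·0 = 0.

0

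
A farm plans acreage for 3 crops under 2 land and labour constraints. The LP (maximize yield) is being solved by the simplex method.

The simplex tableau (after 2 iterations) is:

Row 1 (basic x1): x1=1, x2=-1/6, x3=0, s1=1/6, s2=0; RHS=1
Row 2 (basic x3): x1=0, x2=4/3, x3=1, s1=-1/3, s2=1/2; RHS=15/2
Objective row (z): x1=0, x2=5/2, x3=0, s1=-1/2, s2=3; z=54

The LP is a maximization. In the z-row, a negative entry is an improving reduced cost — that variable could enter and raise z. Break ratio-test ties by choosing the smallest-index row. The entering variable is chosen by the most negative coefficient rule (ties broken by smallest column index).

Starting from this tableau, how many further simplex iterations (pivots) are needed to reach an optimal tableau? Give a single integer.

pivot: s1 in, x1 out → z = 57
No improving column remains; optimal.

1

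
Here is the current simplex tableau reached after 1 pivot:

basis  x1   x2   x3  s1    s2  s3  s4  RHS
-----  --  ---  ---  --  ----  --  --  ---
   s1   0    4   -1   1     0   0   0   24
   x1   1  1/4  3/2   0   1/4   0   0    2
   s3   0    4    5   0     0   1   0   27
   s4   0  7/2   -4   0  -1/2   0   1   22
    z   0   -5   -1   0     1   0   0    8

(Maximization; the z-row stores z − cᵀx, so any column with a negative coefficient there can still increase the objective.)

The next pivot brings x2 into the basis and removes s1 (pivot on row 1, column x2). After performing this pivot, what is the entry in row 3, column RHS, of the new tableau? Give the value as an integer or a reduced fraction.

Pivot element is row 1, column x2: 4.
Normalize row 1: new (row 1, RHS) = 24/4 = 6.
row 3 ← row 3 − 4·(new row 1): 27 − 4·6 = 3.

3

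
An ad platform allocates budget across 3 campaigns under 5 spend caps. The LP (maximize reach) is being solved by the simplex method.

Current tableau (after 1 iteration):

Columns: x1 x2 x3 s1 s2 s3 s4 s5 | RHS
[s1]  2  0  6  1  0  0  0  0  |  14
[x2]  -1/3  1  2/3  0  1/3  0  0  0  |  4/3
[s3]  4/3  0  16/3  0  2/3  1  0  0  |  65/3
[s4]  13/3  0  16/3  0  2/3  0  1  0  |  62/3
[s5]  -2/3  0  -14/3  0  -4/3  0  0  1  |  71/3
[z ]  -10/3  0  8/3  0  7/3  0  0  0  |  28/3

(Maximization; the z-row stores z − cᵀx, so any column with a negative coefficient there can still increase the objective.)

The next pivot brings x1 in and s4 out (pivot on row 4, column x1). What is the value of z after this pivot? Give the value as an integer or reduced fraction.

Minimum ratio for x1: (62/3)/(13/3) = 62/13.
z changes by −(z-row coeff of x1)·ratio = −(-10/3)·(62/13) = 620/39.
New z = 28/3 + (620/39) = 328/13.

328/13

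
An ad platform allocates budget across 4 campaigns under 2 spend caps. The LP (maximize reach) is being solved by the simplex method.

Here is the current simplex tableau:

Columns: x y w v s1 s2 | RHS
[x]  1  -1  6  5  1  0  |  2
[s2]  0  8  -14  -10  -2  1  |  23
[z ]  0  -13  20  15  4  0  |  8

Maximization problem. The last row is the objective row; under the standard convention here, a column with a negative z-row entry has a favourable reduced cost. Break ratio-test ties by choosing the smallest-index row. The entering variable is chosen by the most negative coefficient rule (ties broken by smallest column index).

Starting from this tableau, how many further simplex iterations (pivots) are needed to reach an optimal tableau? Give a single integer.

2

pivot: y in, s2 out → z = 363/8
pivot: w in, x out → z = 825/17
No improving column remains; optimal.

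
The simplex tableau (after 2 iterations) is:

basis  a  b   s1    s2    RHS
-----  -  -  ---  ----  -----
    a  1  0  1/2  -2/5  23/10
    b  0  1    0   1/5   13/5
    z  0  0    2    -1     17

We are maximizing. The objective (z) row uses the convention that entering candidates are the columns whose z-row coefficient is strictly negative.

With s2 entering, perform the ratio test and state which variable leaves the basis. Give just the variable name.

Ratios: row 1 (a): entry -2/5 ≤ 0, skip; row 2 (b): (13/5)/(1/5) = 13.
Minimum ratio 13 is in the b row, so b leaves.

b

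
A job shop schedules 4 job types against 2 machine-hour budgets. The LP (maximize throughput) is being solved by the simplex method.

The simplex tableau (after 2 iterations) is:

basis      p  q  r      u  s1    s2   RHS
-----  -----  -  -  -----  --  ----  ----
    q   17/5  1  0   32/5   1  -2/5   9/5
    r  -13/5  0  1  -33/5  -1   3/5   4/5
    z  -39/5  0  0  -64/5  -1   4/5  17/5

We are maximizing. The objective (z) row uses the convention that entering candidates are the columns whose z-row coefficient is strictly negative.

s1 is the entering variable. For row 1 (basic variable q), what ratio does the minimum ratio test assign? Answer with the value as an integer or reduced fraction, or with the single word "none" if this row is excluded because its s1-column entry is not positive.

9/5

Ratio = RHS / (s1 entry) = (9/5) / 1 = 9/5.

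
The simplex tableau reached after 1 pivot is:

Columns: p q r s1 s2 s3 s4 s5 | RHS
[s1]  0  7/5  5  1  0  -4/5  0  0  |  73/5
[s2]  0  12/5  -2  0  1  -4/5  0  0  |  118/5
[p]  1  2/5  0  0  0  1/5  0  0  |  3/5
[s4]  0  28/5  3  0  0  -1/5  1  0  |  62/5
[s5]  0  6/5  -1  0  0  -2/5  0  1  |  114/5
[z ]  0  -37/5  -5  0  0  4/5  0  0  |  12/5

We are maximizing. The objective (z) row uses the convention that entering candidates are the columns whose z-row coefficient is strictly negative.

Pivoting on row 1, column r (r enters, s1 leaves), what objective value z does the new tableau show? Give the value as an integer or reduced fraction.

17

Minimum ratio for r: (73/5)/5 = 73/25.
z changes by −(z-row coeff of r)·ratio = −(-5)·(73/25) = 73/5.
New z = 12/5 + (73/5) = 17.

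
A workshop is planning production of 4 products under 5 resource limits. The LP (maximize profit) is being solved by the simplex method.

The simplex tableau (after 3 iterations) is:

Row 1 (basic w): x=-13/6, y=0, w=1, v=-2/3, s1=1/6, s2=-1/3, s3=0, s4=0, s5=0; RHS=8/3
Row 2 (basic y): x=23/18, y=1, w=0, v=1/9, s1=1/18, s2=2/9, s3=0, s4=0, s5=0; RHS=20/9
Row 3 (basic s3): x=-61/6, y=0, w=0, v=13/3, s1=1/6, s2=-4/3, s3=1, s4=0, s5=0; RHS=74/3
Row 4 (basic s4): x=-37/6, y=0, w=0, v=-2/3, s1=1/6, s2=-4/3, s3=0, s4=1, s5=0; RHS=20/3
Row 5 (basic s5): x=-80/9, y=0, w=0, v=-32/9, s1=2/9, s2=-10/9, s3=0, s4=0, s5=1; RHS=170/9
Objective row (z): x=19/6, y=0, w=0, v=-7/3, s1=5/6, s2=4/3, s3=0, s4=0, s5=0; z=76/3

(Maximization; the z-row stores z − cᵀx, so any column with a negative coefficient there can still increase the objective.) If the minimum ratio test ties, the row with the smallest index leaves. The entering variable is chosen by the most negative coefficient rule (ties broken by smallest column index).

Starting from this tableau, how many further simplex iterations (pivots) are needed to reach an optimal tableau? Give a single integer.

2

pivot: v in, s3 out → z = 502/13
pivot: x in, y out → z = 41
No improving column remains; optimal.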